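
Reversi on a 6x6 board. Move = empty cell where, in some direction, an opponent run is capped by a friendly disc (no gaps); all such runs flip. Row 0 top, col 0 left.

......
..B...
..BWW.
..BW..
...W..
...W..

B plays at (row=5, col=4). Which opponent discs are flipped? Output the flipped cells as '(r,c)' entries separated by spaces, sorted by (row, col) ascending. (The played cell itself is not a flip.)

Answer: (4,3)

Derivation:
Dir NW: opp run (4,3) capped by B -> flip
Dir N: first cell '.' (not opp) -> no flip
Dir NE: first cell '.' (not opp) -> no flip
Dir W: opp run (5,3), next='.' -> no flip
Dir E: first cell '.' (not opp) -> no flip
Dir SW: edge -> no flip
Dir S: edge -> no flip
Dir SE: edge -> no flip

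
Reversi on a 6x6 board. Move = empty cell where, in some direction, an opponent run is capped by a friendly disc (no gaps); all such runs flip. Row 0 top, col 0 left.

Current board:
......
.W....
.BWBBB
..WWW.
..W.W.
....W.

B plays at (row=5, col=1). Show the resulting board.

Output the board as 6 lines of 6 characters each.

Answer: ......
.W....
.BWBBB
..WBW.
..B.W.
.B..W.

Derivation:
Place B at (5,1); scan 8 dirs for brackets.
Dir NW: first cell '.' (not opp) -> no flip
Dir N: first cell '.' (not opp) -> no flip
Dir NE: opp run (4,2) (3,3) capped by B -> flip
Dir W: first cell '.' (not opp) -> no flip
Dir E: first cell '.' (not opp) -> no flip
Dir SW: edge -> no flip
Dir S: edge -> no flip
Dir SE: edge -> no flip
All flips: (3,3) (4,2)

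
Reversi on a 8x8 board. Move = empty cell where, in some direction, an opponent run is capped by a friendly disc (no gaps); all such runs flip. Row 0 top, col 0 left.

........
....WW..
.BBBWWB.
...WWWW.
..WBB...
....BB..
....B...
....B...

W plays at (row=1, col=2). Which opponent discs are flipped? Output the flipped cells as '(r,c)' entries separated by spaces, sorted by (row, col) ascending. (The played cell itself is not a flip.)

Dir NW: first cell '.' (not opp) -> no flip
Dir N: first cell '.' (not opp) -> no flip
Dir NE: first cell '.' (not opp) -> no flip
Dir W: first cell '.' (not opp) -> no flip
Dir E: first cell '.' (not opp) -> no flip
Dir SW: opp run (2,1), next='.' -> no flip
Dir S: opp run (2,2), next='.' -> no flip
Dir SE: opp run (2,3) capped by W -> flip

Answer: (2,3)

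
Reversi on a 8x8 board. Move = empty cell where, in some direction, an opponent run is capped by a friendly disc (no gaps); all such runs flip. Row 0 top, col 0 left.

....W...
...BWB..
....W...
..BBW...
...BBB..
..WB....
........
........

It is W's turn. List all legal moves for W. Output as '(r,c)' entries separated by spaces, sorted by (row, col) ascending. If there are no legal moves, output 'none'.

(0,2): flips 1 -> legal
(0,3): no bracket -> illegal
(0,5): no bracket -> illegal
(0,6): flips 1 -> legal
(1,2): flips 1 -> legal
(1,6): flips 1 -> legal
(2,1): no bracket -> illegal
(2,2): flips 1 -> legal
(2,3): no bracket -> illegal
(2,5): no bracket -> illegal
(2,6): flips 1 -> legal
(3,1): flips 2 -> legal
(3,5): no bracket -> illegal
(3,6): no bracket -> illegal
(4,1): no bracket -> illegal
(4,2): flips 1 -> legal
(4,6): no bracket -> illegal
(5,4): flips 2 -> legal
(5,5): no bracket -> illegal
(5,6): flips 1 -> legal
(6,2): no bracket -> illegal
(6,3): no bracket -> illegal
(6,4): no bracket -> illegal

Answer: (0,2) (0,6) (1,2) (1,6) (2,2) (2,6) (3,1) (4,2) (5,4) (5,6)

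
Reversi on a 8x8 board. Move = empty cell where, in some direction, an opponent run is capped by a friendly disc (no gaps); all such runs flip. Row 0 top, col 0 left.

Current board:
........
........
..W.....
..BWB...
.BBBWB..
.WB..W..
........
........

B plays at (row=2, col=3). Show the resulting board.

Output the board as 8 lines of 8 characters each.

Place B at (2,3); scan 8 dirs for brackets.
Dir NW: first cell '.' (not opp) -> no flip
Dir N: first cell '.' (not opp) -> no flip
Dir NE: first cell '.' (not opp) -> no flip
Dir W: opp run (2,2), next='.' -> no flip
Dir E: first cell '.' (not opp) -> no flip
Dir SW: first cell 'B' (not opp) -> no flip
Dir S: opp run (3,3) capped by B -> flip
Dir SE: first cell 'B' (not opp) -> no flip
All flips: (3,3)

Answer: ........
........
..WB....
..BBB...
.BBBWB..
.WB..W..
........
........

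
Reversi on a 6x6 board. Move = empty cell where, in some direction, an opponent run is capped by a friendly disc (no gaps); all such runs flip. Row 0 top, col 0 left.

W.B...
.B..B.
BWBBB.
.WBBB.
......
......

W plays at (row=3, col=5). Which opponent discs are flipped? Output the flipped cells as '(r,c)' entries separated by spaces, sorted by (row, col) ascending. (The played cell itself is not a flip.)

Dir NW: opp run (2,4), next='.' -> no flip
Dir N: first cell '.' (not opp) -> no flip
Dir NE: edge -> no flip
Dir W: opp run (3,4) (3,3) (3,2) capped by W -> flip
Dir E: edge -> no flip
Dir SW: first cell '.' (not opp) -> no flip
Dir S: first cell '.' (not opp) -> no flip
Dir SE: edge -> no flip

Answer: (3,2) (3,3) (3,4)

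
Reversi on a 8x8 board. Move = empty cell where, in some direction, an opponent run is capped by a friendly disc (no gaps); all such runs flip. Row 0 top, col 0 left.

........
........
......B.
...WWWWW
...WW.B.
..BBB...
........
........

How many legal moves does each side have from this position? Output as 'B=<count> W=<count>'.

-- B to move --
(2,2): no bracket -> illegal
(2,3): flips 2 -> legal
(2,4): flips 3 -> legal
(2,5): flips 2 -> legal
(2,7): no bracket -> illegal
(3,2): flips 1 -> legal
(4,2): no bracket -> illegal
(4,5): no bracket -> illegal
(4,7): no bracket -> illegal
(5,5): no bracket -> illegal
B mobility = 4
-- W to move --
(1,5): flips 1 -> legal
(1,6): flips 1 -> legal
(1,7): flips 1 -> legal
(2,5): no bracket -> illegal
(2,7): no bracket -> illegal
(4,1): no bracket -> illegal
(4,2): no bracket -> illegal
(4,5): no bracket -> illegal
(4,7): no bracket -> illegal
(5,1): no bracket -> illegal
(5,5): flips 1 -> legal
(5,6): flips 1 -> legal
(5,7): flips 1 -> legal
(6,1): flips 1 -> legal
(6,2): flips 1 -> legal
(6,3): flips 1 -> legal
(6,4): flips 1 -> legal
(6,5): flips 1 -> legal
W mobility = 11

Answer: B=4 W=11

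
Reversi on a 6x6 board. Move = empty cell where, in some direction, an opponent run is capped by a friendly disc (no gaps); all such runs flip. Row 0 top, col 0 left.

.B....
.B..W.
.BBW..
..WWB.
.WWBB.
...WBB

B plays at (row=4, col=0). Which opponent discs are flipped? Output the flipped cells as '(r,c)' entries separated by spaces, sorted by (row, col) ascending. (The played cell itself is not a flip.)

Answer: (4,1) (4,2)

Derivation:
Dir NW: edge -> no flip
Dir N: first cell '.' (not opp) -> no flip
Dir NE: first cell '.' (not opp) -> no flip
Dir W: edge -> no flip
Dir E: opp run (4,1) (4,2) capped by B -> flip
Dir SW: edge -> no flip
Dir S: first cell '.' (not opp) -> no flip
Dir SE: first cell '.' (not opp) -> no flip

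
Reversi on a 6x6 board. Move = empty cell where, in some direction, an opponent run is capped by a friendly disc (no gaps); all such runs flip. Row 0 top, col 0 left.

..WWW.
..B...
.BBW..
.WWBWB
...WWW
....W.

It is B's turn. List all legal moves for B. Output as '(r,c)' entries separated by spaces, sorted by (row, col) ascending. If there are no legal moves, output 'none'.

Answer: (1,3) (2,4) (3,0) (4,0) (4,1) (4,2) (5,3) (5,5)

Derivation:
(0,1): no bracket -> illegal
(0,5): no bracket -> illegal
(1,1): no bracket -> illegal
(1,3): flips 1 -> legal
(1,4): no bracket -> illegal
(1,5): no bracket -> illegal
(2,0): no bracket -> illegal
(2,4): flips 1 -> legal
(2,5): no bracket -> illegal
(3,0): flips 2 -> legal
(4,0): flips 1 -> legal
(4,1): flips 1 -> legal
(4,2): flips 1 -> legal
(5,2): no bracket -> illegal
(5,3): flips 2 -> legal
(5,5): flips 2 -> legal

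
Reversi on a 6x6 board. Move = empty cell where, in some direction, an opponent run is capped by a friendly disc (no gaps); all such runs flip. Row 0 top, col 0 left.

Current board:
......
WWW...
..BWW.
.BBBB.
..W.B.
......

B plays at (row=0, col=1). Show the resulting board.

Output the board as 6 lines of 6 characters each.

Place B at (0,1); scan 8 dirs for brackets.
Dir NW: edge -> no flip
Dir N: edge -> no flip
Dir NE: edge -> no flip
Dir W: first cell '.' (not opp) -> no flip
Dir E: first cell '.' (not opp) -> no flip
Dir SW: opp run (1,0), next=edge -> no flip
Dir S: opp run (1,1), next='.' -> no flip
Dir SE: opp run (1,2) (2,3) capped by B -> flip
All flips: (1,2) (2,3)

Answer: .B....
WWB...
..BBW.
.BBBB.
..W.B.
......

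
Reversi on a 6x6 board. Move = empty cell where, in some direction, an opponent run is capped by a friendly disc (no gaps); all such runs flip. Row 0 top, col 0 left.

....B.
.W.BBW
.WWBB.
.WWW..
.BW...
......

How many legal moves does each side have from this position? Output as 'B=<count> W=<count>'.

-- B to move --
(0,0): no bracket -> illegal
(0,1): flips 3 -> legal
(0,2): no bracket -> illegal
(0,5): no bracket -> illegal
(1,0): no bracket -> illegal
(1,2): no bracket -> illegal
(2,0): flips 2 -> legal
(2,5): no bracket -> illegal
(3,0): no bracket -> illegal
(3,4): no bracket -> illegal
(4,0): flips 2 -> legal
(4,3): flips 2 -> legal
(4,4): no bracket -> illegal
(5,1): flips 2 -> legal
(5,2): no bracket -> illegal
(5,3): no bracket -> illegal
B mobility = 5
-- W to move --
(0,2): no bracket -> illegal
(0,3): flips 2 -> legal
(0,5): flips 2 -> legal
(1,2): flips 2 -> legal
(2,5): flips 2 -> legal
(3,0): no bracket -> illegal
(3,4): no bracket -> illegal
(3,5): no bracket -> illegal
(4,0): flips 1 -> legal
(5,0): flips 1 -> legal
(5,1): flips 1 -> legal
(5,2): no bracket -> illegal
W mobility = 7

Answer: B=5 W=7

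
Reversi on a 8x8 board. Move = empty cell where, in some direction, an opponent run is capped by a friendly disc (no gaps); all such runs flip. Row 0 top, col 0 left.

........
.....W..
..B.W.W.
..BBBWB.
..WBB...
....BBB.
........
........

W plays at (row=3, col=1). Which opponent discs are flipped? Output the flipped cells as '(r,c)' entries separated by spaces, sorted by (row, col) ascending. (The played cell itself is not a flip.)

Dir NW: first cell '.' (not opp) -> no flip
Dir N: first cell '.' (not opp) -> no flip
Dir NE: opp run (2,2), next='.' -> no flip
Dir W: first cell '.' (not opp) -> no flip
Dir E: opp run (3,2) (3,3) (3,4) capped by W -> flip
Dir SW: first cell '.' (not opp) -> no flip
Dir S: first cell '.' (not opp) -> no flip
Dir SE: first cell 'W' (not opp) -> no flip

Answer: (3,2) (3,3) (3,4)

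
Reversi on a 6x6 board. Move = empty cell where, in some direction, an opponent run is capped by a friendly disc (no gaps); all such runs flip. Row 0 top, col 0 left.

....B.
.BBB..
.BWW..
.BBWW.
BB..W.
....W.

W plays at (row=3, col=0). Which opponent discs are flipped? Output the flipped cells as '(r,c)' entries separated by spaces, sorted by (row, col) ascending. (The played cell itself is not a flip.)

Dir NW: edge -> no flip
Dir N: first cell '.' (not opp) -> no flip
Dir NE: opp run (2,1) (1,2), next='.' -> no flip
Dir W: edge -> no flip
Dir E: opp run (3,1) (3,2) capped by W -> flip
Dir SW: edge -> no flip
Dir S: opp run (4,0), next='.' -> no flip
Dir SE: opp run (4,1), next='.' -> no flip

Answer: (3,1) (3,2)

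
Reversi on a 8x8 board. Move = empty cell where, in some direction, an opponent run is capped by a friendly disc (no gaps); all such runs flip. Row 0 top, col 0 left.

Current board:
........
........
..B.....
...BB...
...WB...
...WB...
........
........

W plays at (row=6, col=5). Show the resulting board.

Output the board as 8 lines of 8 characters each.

Answer: ........
........
..B.....
...BB...
...WB...
...WW...
.....W..
........

Derivation:
Place W at (6,5); scan 8 dirs for brackets.
Dir NW: opp run (5,4) capped by W -> flip
Dir N: first cell '.' (not opp) -> no flip
Dir NE: first cell '.' (not opp) -> no flip
Dir W: first cell '.' (not opp) -> no flip
Dir E: first cell '.' (not opp) -> no flip
Dir SW: first cell '.' (not opp) -> no flip
Dir S: first cell '.' (not opp) -> no flip
Dir SE: first cell '.' (not opp) -> no flip
All flips: (5,4)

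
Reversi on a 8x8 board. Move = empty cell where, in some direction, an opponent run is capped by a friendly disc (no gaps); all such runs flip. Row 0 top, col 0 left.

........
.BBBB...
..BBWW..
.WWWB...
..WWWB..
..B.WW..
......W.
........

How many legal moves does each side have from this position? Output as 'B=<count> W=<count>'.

-- B to move --
(1,5): no bracket -> illegal
(1,6): flips 1 -> legal
(2,0): no bracket -> illegal
(2,1): no bracket -> illegal
(2,6): flips 2 -> legal
(3,0): flips 3 -> legal
(3,5): flips 1 -> legal
(3,6): flips 1 -> legal
(4,0): flips 1 -> legal
(4,1): flips 4 -> legal
(4,6): no bracket -> illegal
(5,1): no bracket -> illegal
(5,3): flips 2 -> legal
(5,6): no bracket -> illegal
(5,7): no bracket -> illegal
(6,3): flips 1 -> legal
(6,4): flips 2 -> legal
(6,5): flips 1 -> legal
(6,7): no bracket -> illegal
(7,5): no bracket -> illegal
(7,6): no bracket -> illegal
(7,7): flips 4 -> legal
B mobility = 12
-- W to move --
(0,0): flips 2 -> legal
(0,1): no bracket -> illegal
(0,2): flips 3 -> legal
(0,3): flips 3 -> legal
(0,4): flips 3 -> legal
(0,5): flips 2 -> legal
(1,0): no bracket -> illegal
(1,5): no bracket -> illegal
(2,0): no bracket -> illegal
(2,1): flips 2 -> legal
(3,5): flips 2 -> legal
(3,6): flips 1 -> legal
(4,1): no bracket -> illegal
(4,6): flips 1 -> legal
(5,1): no bracket -> illegal
(5,3): no bracket -> illegal
(5,6): no bracket -> illegal
(6,1): flips 1 -> legal
(6,2): flips 1 -> legal
(6,3): no bracket -> illegal
W mobility = 11

Answer: B=12 W=11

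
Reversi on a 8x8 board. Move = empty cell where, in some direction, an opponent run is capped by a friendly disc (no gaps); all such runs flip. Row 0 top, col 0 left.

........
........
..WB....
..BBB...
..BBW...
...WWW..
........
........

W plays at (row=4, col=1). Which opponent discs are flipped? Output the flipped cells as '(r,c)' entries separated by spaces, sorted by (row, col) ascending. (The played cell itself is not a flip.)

Answer: (4,2) (4,3)

Derivation:
Dir NW: first cell '.' (not opp) -> no flip
Dir N: first cell '.' (not opp) -> no flip
Dir NE: opp run (3,2) (2,3), next='.' -> no flip
Dir W: first cell '.' (not opp) -> no flip
Dir E: opp run (4,2) (4,3) capped by W -> flip
Dir SW: first cell '.' (not opp) -> no flip
Dir S: first cell '.' (not opp) -> no flip
Dir SE: first cell '.' (not opp) -> no flip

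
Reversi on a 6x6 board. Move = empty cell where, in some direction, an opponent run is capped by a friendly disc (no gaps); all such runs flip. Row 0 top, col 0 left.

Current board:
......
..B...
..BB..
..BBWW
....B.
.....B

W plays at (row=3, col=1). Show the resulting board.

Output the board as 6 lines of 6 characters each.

Answer: ......
..B...
..BB..
.WWWWW
....B.
.....B

Derivation:
Place W at (3,1); scan 8 dirs for brackets.
Dir NW: first cell '.' (not opp) -> no flip
Dir N: first cell '.' (not opp) -> no flip
Dir NE: opp run (2,2), next='.' -> no flip
Dir W: first cell '.' (not opp) -> no flip
Dir E: opp run (3,2) (3,3) capped by W -> flip
Dir SW: first cell '.' (not opp) -> no flip
Dir S: first cell '.' (not opp) -> no flip
Dir SE: first cell '.' (not opp) -> no flip
All flips: (3,2) (3,3)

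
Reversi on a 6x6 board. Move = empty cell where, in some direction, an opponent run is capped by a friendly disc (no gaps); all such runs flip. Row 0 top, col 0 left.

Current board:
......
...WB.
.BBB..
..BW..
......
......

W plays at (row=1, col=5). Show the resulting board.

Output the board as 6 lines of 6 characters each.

Answer: ......
...WWW
.BBB..
..BW..
......
......

Derivation:
Place W at (1,5); scan 8 dirs for brackets.
Dir NW: first cell '.' (not opp) -> no flip
Dir N: first cell '.' (not opp) -> no flip
Dir NE: edge -> no flip
Dir W: opp run (1,4) capped by W -> flip
Dir E: edge -> no flip
Dir SW: first cell '.' (not opp) -> no flip
Dir S: first cell '.' (not opp) -> no flip
Dir SE: edge -> no flip
All flips: (1,4)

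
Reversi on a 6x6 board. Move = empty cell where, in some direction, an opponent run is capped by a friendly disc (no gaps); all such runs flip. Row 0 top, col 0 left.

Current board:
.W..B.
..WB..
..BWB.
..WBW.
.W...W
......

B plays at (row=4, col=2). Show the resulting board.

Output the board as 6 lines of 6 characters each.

Answer: .W..B.
..WB..
..BWB.
..BBW.
.WB..W
......

Derivation:
Place B at (4,2); scan 8 dirs for brackets.
Dir NW: first cell '.' (not opp) -> no flip
Dir N: opp run (3,2) capped by B -> flip
Dir NE: first cell 'B' (not opp) -> no flip
Dir W: opp run (4,1), next='.' -> no flip
Dir E: first cell '.' (not opp) -> no flip
Dir SW: first cell '.' (not opp) -> no flip
Dir S: first cell '.' (not opp) -> no flip
Dir SE: first cell '.' (not opp) -> no flip
All flips: (3,2)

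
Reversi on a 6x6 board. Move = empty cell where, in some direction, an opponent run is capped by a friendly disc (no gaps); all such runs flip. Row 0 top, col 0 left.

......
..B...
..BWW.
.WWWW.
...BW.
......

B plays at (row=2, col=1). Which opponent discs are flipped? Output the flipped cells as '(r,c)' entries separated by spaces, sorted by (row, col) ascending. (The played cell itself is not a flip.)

Answer: (3,2)

Derivation:
Dir NW: first cell '.' (not opp) -> no flip
Dir N: first cell '.' (not opp) -> no flip
Dir NE: first cell 'B' (not opp) -> no flip
Dir W: first cell '.' (not opp) -> no flip
Dir E: first cell 'B' (not opp) -> no flip
Dir SW: first cell '.' (not opp) -> no flip
Dir S: opp run (3,1), next='.' -> no flip
Dir SE: opp run (3,2) capped by B -> flip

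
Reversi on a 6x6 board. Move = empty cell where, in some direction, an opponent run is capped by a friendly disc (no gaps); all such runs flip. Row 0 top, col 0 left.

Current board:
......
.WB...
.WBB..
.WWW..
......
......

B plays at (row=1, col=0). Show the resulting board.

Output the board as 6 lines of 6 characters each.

Answer: ......
BBB...
.WBB..
.WWW..
......
......

Derivation:
Place B at (1,0); scan 8 dirs for brackets.
Dir NW: edge -> no flip
Dir N: first cell '.' (not opp) -> no flip
Dir NE: first cell '.' (not opp) -> no flip
Dir W: edge -> no flip
Dir E: opp run (1,1) capped by B -> flip
Dir SW: edge -> no flip
Dir S: first cell '.' (not opp) -> no flip
Dir SE: opp run (2,1) (3,2), next='.' -> no flip
All flips: (1,1)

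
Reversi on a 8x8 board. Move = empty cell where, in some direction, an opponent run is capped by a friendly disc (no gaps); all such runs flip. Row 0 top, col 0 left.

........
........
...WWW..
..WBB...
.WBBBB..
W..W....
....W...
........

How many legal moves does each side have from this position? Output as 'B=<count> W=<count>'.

-- B to move --
(1,2): flips 1 -> legal
(1,3): flips 1 -> legal
(1,4): flips 1 -> legal
(1,5): flips 1 -> legal
(1,6): flips 1 -> legal
(2,1): flips 1 -> legal
(2,2): flips 1 -> legal
(2,6): no bracket -> illegal
(3,0): no bracket -> illegal
(3,1): flips 1 -> legal
(3,5): no bracket -> illegal
(3,6): no bracket -> illegal
(4,0): flips 1 -> legal
(5,1): no bracket -> illegal
(5,2): no bracket -> illegal
(5,4): no bracket -> illegal
(5,5): no bracket -> illegal
(6,0): no bracket -> illegal
(6,1): no bracket -> illegal
(6,2): flips 1 -> legal
(6,3): flips 1 -> legal
(6,5): no bracket -> illegal
(7,3): no bracket -> illegal
(7,4): no bracket -> illegal
(7,5): flips 2 -> legal
B mobility = 12
-- W to move --
(2,2): no bracket -> illegal
(3,1): flips 1 -> legal
(3,5): flips 3 -> legal
(3,6): no bracket -> illegal
(4,6): flips 4 -> legal
(5,1): flips 2 -> legal
(5,2): flips 3 -> legal
(5,4): flips 3 -> legal
(5,5): no bracket -> illegal
(5,6): flips 2 -> legal
W mobility = 7

Answer: B=12 W=7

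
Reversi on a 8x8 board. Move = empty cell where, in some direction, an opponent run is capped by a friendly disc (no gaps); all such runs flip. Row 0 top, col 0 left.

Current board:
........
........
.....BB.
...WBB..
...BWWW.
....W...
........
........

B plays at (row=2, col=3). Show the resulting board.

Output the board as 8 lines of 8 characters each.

Place B at (2,3); scan 8 dirs for brackets.
Dir NW: first cell '.' (not opp) -> no flip
Dir N: first cell '.' (not opp) -> no flip
Dir NE: first cell '.' (not opp) -> no flip
Dir W: first cell '.' (not opp) -> no flip
Dir E: first cell '.' (not opp) -> no flip
Dir SW: first cell '.' (not opp) -> no flip
Dir S: opp run (3,3) capped by B -> flip
Dir SE: first cell 'B' (not opp) -> no flip
All flips: (3,3)

Answer: ........
........
...B.BB.
...BBB..
...BWWW.
....W...
........
........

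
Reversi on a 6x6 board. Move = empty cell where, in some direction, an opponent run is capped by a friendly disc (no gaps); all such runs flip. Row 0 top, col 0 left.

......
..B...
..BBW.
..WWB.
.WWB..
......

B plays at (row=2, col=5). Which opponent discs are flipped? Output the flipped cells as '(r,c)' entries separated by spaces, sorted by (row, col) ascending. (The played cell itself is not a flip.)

Dir NW: first cell '.' (not opp) -> no flip
Dir N: first cell '.' (not opp) -> no flip
Dir NE: edge -> no flip
Dir W: opp run (2,4) capped by B -> flip
Dir E: edge -> no flip
Dir SW: first cell 'B' (not opp) -> no flip
Dir S: first cell '.' (not opp) -> no flip
Dir SE: edge -> no flip

Answer: (2,4)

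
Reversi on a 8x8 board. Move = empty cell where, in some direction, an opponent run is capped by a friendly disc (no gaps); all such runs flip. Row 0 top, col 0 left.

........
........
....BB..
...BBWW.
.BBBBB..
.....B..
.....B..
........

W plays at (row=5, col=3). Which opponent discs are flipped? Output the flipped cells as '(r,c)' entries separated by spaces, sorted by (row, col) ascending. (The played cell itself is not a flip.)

Answer: (4,4)

Derivation:
Dir NW: opp run (4,2), next='.' -> no flip
Dir N: opp run (4,3) (3,3), next='.' -> no flip
Dir NE: opp run (4,4) capped by W -> flip
Dir W: first cell '.' (not opp) -> no flip
Dir E: first cell '.' (not opp) -> no flip
Dir SW: first cell '.' (not opp) -> no flip
Dir S: first cell '.' (not opp) -> no flip
Dir SE: first cell '.' (not opp) -> no flip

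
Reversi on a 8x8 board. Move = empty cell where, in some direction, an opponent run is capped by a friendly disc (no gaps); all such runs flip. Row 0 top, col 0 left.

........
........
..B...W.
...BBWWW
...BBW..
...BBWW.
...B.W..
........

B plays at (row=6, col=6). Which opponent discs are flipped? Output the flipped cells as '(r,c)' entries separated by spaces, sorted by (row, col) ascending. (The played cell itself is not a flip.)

Answer: (5,5)

Derivation:
Dir NW: opp run (5,5) capped by B -> flip
Dir N: opp run (5,6), next='.' -> no flip
Dir NE: first cell '.' (not opp) -> no flip
Dir W: opp run (6,5), next='.' -> no flip
Dir E: first cell '.' (not opp) -> no flip
Dir SW: first cell '.' (not opp) -> no flip
Dir S: first cell '.' (not opp) -> no flip
Dir SE: first cell '.' (not opp) -> no flip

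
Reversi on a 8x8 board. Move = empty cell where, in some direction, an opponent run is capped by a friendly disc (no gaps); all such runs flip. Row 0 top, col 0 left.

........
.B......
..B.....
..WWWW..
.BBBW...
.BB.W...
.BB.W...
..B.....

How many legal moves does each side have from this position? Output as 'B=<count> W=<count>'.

-- B to move --
(2,1): flips 1 -> legal
(2,3): flips 2 -> legal
(2,4): flips 1 -> legal
(2,5): flips 1 -> legal
(2,6): no bracket -> illegal
(3,1): no bracket -> illegal
(3,6): no bracket -> illegal
(4,5): flips 1 -> legal
(4,6): no bracket -> illegal
(5,3): no bracket -> illegal
(5,5): flips 2 -> legal
(6,3): no bracket -> illegal
(6,5): flips 1 -> legal
(7,3): no bracket -> illegal
(7,4): no bracket -> illegal
(7,5): no bracket -> illegal
B mobility = 7
-- W to move --
(0,0): flips 2 -> legal
(0,1): no bracket -> illegal
(0,2): no bracket -> illegal
(1,0): no bracket -> illegal
(1,2): flips 1 -> legal
(1,3): no bracket -> illegal
(2,0): no bracket -> illegal
(2,1): no bracket -> illegal
(2,3): no bracket -> illegal
(3,0): no bracket -> illegal
(3,1): no bracket -> illegal
(4,0): flips 3 -> legal
(5,0): flips 1 -> legal
(5,3): flips 1 -> legal
(6,0): flips 2 -> legal
(6,3): no bracket -> illegal
(7,0): flips 3 -> legal
(7,1): no bracket -> illegal
(7,3): no bracket -> illegal
W mobility = 7

Answer: B=7 W=7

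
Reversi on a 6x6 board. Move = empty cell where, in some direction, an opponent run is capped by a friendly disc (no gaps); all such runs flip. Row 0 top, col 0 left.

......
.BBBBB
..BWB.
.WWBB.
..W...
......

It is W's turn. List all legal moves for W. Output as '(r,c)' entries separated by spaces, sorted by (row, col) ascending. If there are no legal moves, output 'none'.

(0,0): no bracket -> illegal
(0,1): flips 1 -> legal
(0,2): flips 2 -> legal
(0,3): flips 1 -> legal
(0,4): flips 2 -> legal
(0,5): flips 1 -> legal
(1,0): no bracket -> illegal
(2,0): no bracket -> illegal
(2,1): flips 1 -> legal
(2,5): flips 1 -> legal
(3,5): flips 2 -> legal
(4,3): flips 1 -> legal
(4,4): no bracket -> illegal
(4,5): flips 1 -> legal

Answer: (0,1) (0,2) (0,3) (0,4) (0,5) (2,1) (2,5) (3,5) (4,3) (4,5)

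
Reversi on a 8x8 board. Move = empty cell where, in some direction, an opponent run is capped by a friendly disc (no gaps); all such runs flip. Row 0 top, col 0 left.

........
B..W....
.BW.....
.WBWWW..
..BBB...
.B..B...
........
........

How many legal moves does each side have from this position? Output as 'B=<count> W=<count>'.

Answer: B=10 W=7

Derivation:
-- B to move --
(0,2): no bracket -> illegal
(0,3): no bracket -> illegal
(0,4): no bracket -> illegal
(1,1): flips 2 -> legal
(1,2): flips 1 -> legal
(1,4): no bracket -> illegal
(2,0): flips 1 -> legal
(2,3): flips 2 -> legal
(2,4): flips 2 -> legal
(2,5): flips 1 -> legal
(2,6): flips 1 -> legal
(3,0): flips 1 -> legal
(3,6): flips 3 -> legal
(4,0): no bracket -> illegal
(4,1): flips 1 -> legal
(4,5): no bracket -> illegal
(4,6): no bracket -> illegal
B mobility = 10
-- W to move --
(0,0): no bracket -> illegal
(0,1): no bracket -> illegal
(1,1): flips 1 -> legal
(1,2): no bracket -> illegal
(2,0): flips 1 -> legal
(2,3): no bracket -> illegal
(3,0): no bracket -> illegal
(4,0): no bracket -> illegal
(4,1): no bracket -> illegal
(4,5): no bracket -> illegal
(5,0): no bracket -> illegal
(5,2): flips 3 -> legal
(5,3): flips 3 -> legal
(5,5): flips 1 -> legal
(6,0): flips 2 -> legal
(6,1): no bracket -> illegal
(6,2): no bracket -> illegal
(6,3): no bracket -> illegal
(6,4): flips 2 -> legal
(6,5): no bracket -> illegal
W mobility = 7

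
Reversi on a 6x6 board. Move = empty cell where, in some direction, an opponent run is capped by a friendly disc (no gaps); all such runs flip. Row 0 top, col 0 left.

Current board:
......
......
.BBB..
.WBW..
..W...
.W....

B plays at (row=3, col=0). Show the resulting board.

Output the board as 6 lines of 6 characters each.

Answer: ......
......
.BBB..
BBBW..
..W...
.W....

Derivation:
Place B at (3,0); scan 8 dirs for brackets.
Dir NW: edge -> no flip
Dir N: first cell '.' (not opp) -> no flip
Dir NE: first cell 'B' (not opp) -> no flip
Dir W: edge -> no flip
Dir E: opp run (3,1) capped by B -> flip
Dir SW: edge -> no flip
Dir S: first cell '.' (not opp) -> no flip
Dir SE: first cell '.' (not opp) -> no flip
All flips: (3,1)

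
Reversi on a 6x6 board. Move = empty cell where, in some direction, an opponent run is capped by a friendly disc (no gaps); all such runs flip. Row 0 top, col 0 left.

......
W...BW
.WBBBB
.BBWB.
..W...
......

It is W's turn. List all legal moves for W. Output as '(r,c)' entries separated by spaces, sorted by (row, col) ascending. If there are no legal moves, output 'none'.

Answer: (1,1) (1,2) (1,3) (2,0) (3,0) (3,5) (4,1) (4,3)

Derivation:
(0,3): no bracket -> illegal
(0,4): no bracket -> illegal
(0,5): no bracket -> illegal
(1,1): flips 1 -> legal
(1,2): flips 2 -> legal
(1,3): flips 2 -> legal
(2,0): flips 1 -> legal
(3,0): flips 2 -> legal
(3,5): flips 2 -> legal
(4,0): no bracket -> illegal
(4,1): flips 1 -> legal
(4,3): flips 1 -> legal
(4,4): no bracket -> illegal
(4,5): no bracket -> illegal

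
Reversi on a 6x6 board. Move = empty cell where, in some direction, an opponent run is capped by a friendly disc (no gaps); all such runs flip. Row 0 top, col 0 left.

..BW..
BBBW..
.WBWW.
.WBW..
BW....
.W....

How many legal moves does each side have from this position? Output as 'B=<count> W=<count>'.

Answer: B=10 W=3

Derivation:
-- B to move --
(0,4): flips 2 -> legal
(1,4): flips 2 -> legal
(1,5): no bracket -> illegal
(2,0): flips 1 -> legal
(2,5): flips 2 -> legal
(3,0): flips 2 -> legal
(3,4): flips 2 -> legal
(3,5): flips 2 -> legal
(4,2): flips 1 -> legal
(4,3): no bracket -> illegal
(4,4): flips 1 -> legal
(5,0): flips 1 -> legal
(5,2): no bracket -> illegal
B mobility = 10
-- W to move --
(0,0): flips 2 -> legal
(0,1): flips 3 -> legal
(2,0): no bracket -> illegal
(3,0): no bracket -> illegal
(4,2): no bracket -> illegal
(4,3): flips 1 -> legal
(5,0): no bracket -> illegal
W mobility = 3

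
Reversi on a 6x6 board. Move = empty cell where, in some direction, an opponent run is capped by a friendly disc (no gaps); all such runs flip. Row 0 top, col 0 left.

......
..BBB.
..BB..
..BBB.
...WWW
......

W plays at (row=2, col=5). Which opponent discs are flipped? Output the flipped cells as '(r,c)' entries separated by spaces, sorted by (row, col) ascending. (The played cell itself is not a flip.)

Answer: (3,4)

Derivation:
Dir NW: opp run (1,4), next='.' -> no flip
Dir N: first cell '.' (not opp) -> no flip
Dir NE: edge -> no flip
Dir W: first cell '.' (not opp) -> no flip
Dir E: edge -> no flip
Dir SW: opp run (3,4) capped by W -> flip
Dir S: first cell '.' (not opp) -> no flip
Dir SE: edge -> no flip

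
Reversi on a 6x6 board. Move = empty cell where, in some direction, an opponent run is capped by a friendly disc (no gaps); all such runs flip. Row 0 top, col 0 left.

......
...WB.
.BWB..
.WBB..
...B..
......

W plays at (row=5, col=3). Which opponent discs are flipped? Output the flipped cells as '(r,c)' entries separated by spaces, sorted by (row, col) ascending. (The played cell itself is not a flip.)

Answer: (2,3) (3,3) (4,3)

Derivation:
Dir NW: first cell '.' (not opp) -> no flip
Dir N: opp run (4,3) (3,3) (2,3) capped by W -> flip
Dir NE: first cell '.' (not opp) -> no flip
Dir W: first cell '.' (not opp) -> no flip
Dir E: first cell '.' (not opp) -> no flip
Dir SW: edge -> no flip
Dir S: edge -> no flip
Dir SE: edge -> no flip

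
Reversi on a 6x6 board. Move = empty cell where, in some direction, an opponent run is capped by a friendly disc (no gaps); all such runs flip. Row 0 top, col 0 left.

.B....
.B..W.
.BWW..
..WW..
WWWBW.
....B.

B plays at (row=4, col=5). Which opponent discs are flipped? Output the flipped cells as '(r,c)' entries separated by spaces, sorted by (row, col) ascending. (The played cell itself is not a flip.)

Answer: (4,4)

Derivation:
Dir NW: first cell '.' (not opp) -> no flip
Dir N: first cell '.' (not opp) -> no flip
Dir NE: edge -> no flip
Dir W: opp run (4,4) capped by B -> flip
Dir E: edge -> no flip
Dir SW: first cell 'B' (not opp) -> no flip
Dir S: first cell '.' (not opp) -> no flip
Dir SE: edge -> no flip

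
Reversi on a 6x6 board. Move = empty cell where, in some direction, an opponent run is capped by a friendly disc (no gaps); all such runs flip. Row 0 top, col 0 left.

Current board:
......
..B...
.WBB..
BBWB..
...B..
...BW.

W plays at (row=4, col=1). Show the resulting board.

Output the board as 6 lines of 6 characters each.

Place W at (4,1); scan 8 dirs for brackets.
Dir NW: opp run (3,0), next=edge -> no flip
Dir N: opp run (3,1) capped by W -> flip
Dir NE: first cell 'W' (not opp) -> no flip
Dir W: first cell '.' (not opp) -> no flip
Dir E: first cell '.' (not opp) -> no flip
Dir SW: first cell '.' (not opp) -> no flip
Dir S: first cell '.' (not opp) -> no flip
Dir SE: first cell '.' (not opp) -> no flip
All flips: (3,1)

Answer: ......
..B...
.WBB..
BWWB..
.W.B..
...BW.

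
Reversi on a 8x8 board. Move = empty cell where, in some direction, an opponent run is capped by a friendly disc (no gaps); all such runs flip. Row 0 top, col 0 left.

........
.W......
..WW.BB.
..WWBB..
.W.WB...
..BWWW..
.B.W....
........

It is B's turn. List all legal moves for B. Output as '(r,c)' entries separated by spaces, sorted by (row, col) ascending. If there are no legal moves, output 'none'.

(0,0): flips 3 -> legal
(0,1): no bracket -> illegal
(0,2): no bracket -> illegal
(1,0): no bracket -> illegal
(1,2): flips 1 -> legal
(1,3): no bracket -> illegal
(1,4): no bracket -> illegal
(2,0): no bracket -> illegal
(2,1): no bracket -> illegal
(2,4): no bracket -> illegal
(3,0): flips 1 -> legal
(3,1): flips 2 -> legal
(4,0): no bracket -> illegal
(4,2): flips 1 -> legal
(4,5): no bracket -> illegal
(4,6): no bracket -> illegal
(5,0): no bracket -> illegal
(5,1): no bracket -> illegal
(5,6): flips 3 -> legal
(6,2): flips 1 -> legal
(6,4): flips 1 -> legal
(6,5): no bracket -> illegal
(6,6): flips 1 -> legal
(7,2): no bracket -> illegal
(7,3): no bracket -> illegal
(7,4): flips 1 -> legal

Answer: (0,0) (1,2) (3,0) (3,1) (4,2) (5,6) (6,2) (6,4) (6,6) (7,4)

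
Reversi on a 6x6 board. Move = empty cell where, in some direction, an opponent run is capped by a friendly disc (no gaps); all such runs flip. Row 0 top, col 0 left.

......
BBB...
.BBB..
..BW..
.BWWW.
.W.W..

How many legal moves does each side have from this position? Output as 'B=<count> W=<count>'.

-- B to move --
(2,4): no bracket -> illegal
(3,1): no bracket -> illegal
(3,4): flips 1 -> legal
(3,5): no bracket -> illegal
(4,0): no bracket -> illegal
(4,5): flips 3 -> legal
(5,0): no bracket -> illegal
(5,2): flips 1 -> legal
(5,4): flips 1 -> legal
(5,5): flips 2 -> legal
B mobility = 5
-- W to move --
(0,0): flips 2 -> legal
(0,1): no bracket -> illegal
(0,2): flips 3 -> legal
(0,3): no bracket -> illegal
(1,3): flips 1 -> legal
(1,4): no bracket -> illegal
(2,0): no bracket -> illegal
(2,4): no bracket -> illegal
(3,0): no bracket -> illegal
(3,1): flips 2 -> legal
(3,4): no bracket -> illegal
(4,0): flips 1 -> legal
(5,0): no bracket -> illegal
(5,2): no bracket -> illegal
W mobility = 5

Answer: B=5 W=5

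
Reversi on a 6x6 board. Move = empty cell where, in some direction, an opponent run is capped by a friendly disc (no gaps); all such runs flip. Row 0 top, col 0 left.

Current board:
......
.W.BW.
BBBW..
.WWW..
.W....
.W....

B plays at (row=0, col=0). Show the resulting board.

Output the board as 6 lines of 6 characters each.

Place B at (0,0); scan 8 dirs for brackets.
Dir NW: edge -> no flip
Dir N: edge -> no flip
Dir NE: edge -> no flip
Dir W: edge -> no flip
Dir E: first cell '.' (not opp) -> no flip
Dir SW: edge -> no flip
Dir S: first cell '.' (not opp) -> no flip
Dir SE: opp run (1,1) capped by B -> flip
All flips: (1,1)

Answer: B.....
.B.BW.
BBBW..
.WWW..
.W....
.W....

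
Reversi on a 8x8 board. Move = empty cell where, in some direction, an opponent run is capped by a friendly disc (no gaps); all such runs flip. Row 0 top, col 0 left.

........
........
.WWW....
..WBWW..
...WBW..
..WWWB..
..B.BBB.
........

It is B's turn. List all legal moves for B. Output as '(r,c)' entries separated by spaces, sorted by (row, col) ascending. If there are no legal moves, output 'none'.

Answer: (1,0) (1,1) (1,3) (2,4) (2,5) (2,6) (3,1) (3,6) (4,2) (4,6) (5,1) (6,3)

Derivation:
(1,0): flips 4 -> legal
(1,1): flips 1 -> legal
(1,2): no bracket -> illegal
(1,3): flips 1 -> legal
(1,4): no bracket -> illegal
(2,0): no bracket -> illegal
(2,4): flips 1 -> legal
(2,5): flips 2 -> legal
(2,6): flips 1 -> legal
(3,0): no bracket -> illegal
(3,1): flips 1 -> legal
(3,6): flips 2 -> legal
(4,1): no bracket -> illegal
(4,2): flips 3 -> legal
(4,6): flips 1 -> legal
(5,1): flips 3 -> legal
(5,6): no bracket -> illegal
(6,1): no bracket -> illegal
(6,3): flips 2 -> legal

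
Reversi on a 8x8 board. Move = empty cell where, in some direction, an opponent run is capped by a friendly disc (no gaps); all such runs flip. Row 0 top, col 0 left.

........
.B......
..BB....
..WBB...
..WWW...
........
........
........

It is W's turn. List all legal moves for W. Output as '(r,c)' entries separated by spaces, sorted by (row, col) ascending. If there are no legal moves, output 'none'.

(0,0): flips 3 -> legal
(0,1): no bracket -> illegal
(0,2): no bracket -> illegal
(1,0): no bracket -> illegal
(1,2): flips 1 -> legal
(1,3): flips 2 -> legal
(1,4): flips 1 -> legal
(2,0): no bracket -> illegal
(2,1): no bracket -> illegal
(2,4): flips 2 -> legal
(2,5): flips 1 -> legal
(3,1): no bracket -> illegal
(3,5): flips 2 -> legal
(4,5): no bracket -> illegal

Answer: (0,0) (1,2) (1,3) (1,4) (2,4) (2,5) (3,5)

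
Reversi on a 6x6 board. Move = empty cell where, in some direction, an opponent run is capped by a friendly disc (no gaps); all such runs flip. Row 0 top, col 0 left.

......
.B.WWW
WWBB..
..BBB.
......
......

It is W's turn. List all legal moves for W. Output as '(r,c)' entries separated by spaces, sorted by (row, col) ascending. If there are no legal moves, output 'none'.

Answer: (0,1) (0,2) (2,4) (3,1) (4,1) (4,3)

Derivation:
(0,0): no bracket -> illegal
(0,1): flips 1 -> legal
(0,2): flips 1 -> legal
(1,0): no bracket -> illegal
(1,2): no bracket -> illegal
(2,4): flips 2 -> legal
(2,5): no bracket -> illegal
(3,1): flips 1 -> legal
(3,5): no bracket -> illegal
(4,1): flips 2 -> legal
(4,2): no bracket -> illegal
(4,3): flips 3 -> legal
(4,4): no bracket -> illegal
(4,5): no bracket -> illegal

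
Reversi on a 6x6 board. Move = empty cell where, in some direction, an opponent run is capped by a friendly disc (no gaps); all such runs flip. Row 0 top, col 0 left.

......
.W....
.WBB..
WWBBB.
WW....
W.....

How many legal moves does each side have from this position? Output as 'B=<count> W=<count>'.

Answer: B=3 W=6

Derivation:
-- B to move --
(0,0): flips 1 -> legal
(0,1): no bracket -> illegal
(0,2): no bracket -> illegal
(1,0): flips 1 -> legal
(1,2): no bracket -> illegal
(2,0): flips 1 -> legal
(4,2): no bracket -> illegal
(5,1): no bracket -> illegal
(5,2): no bracket -> illegal
B mobility = 3
-- W to move --
(1,2): no bracket -> illegal
(1,3): flips 1 -> legal
(1,4): flips 2 -> legal
(2,4): flips 2 -> legal
(2,5): no bracket -> illegal
(3,5): flips 3 -> legal
(4,2): no bracket -> illegal
(4,3): flips 1 -> legal
(4,4): flips 2 -> legal
(4,5): no bracket -> illegal
W mobility = 6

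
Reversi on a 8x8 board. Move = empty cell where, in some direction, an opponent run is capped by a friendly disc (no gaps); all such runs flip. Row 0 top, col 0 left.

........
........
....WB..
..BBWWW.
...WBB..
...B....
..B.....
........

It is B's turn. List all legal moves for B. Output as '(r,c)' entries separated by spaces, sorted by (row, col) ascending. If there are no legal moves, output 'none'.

Answer: (1,4) (1,5) (2,3) (2,6) (2,7) (3,7) (4,2) (4,7) (5,2) (5,4)

Derivation:
(1,3): no bracket -> illegal
(1,4): flips 2 -> legal
(1,5): flips 1 -> legal
(2,3): flips 2 -> legal
(2,6): flips 1 -> legal
(2,7): flips 1 -> legal
(3,7): flips 3 -> legal
(4,2): flips 1 -> legal
(4,6): no bracket -> illegal
(4,7): flips 1 -> legal
(5,2): flips 2 -> legal
(5,4): flips 1 -> legal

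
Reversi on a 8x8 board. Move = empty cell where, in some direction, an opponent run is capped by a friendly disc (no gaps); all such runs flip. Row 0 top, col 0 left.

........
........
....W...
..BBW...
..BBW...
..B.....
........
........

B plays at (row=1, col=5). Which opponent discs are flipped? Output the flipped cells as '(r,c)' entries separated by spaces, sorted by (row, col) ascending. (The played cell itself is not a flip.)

Answer: (2,4)

Derivation:
Dir NW: first cell '.' (not opp) -> no flip
Dir N: first cell '.' (not opp) -> no flip
Dir NE: first cell '.' (not opp) -> no flip
Dir W: first cell '.' (not opp) -> no flip
Dir E: first cell '.' (not opp) -> no flip
Dir SW: opp run (2,4) capped by B -> flip
Dir S: first cell '.' (not opp) -> no flip
Dir SE: first cell '.' (not opp) -> no flip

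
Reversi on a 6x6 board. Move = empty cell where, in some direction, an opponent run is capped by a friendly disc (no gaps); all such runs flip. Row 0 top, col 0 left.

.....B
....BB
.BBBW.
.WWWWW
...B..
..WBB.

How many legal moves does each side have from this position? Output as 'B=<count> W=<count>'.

-- B to move --
(1,3): no bracket -> illegal
(2,0): no bracket -> illegal
(2,5): flips 2 -> legal
(3,0): no bracket -> illegal
(4,0): flips 1 -> legal
(4,1): flips 2 -> legal
(4,2): flips 3 -> legal
(4,4): flips 3 -> legal
(4,5): flips 1 -> legal
(5,1): flips 1 -> legal
B mobility = 7
-- W to move --
(0,3): no bracket -> illegal
(0,4): flips 1 -> legal
(1,0): flips 1 -> legal
(1,1): flips 2 -> legal
(1,2): flips 2 -> legal
(1,3): flips 2 -> legal
(2,0): flips 3 -> legal
(2,5): no bracket -> illegal
(3,0): no bracket -> illegal
(4,2): no bracket -> illegal
(4,4): no bracket -> illegal
(4,5): no bracket -> illegal
(5,5): flips 2 -> legal
W mobility = 7

Answer: B=7 W=7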